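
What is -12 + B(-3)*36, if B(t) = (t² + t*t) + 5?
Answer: 816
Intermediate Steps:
B(t) = 5 + 2*t² (B(t) = (t² + t²) + 5 = 2*t² + 5 = 5 + 2*t²)
-12 + B(-3)*36 = -12 + (5 + 2*(-3)²)*36 = -12 + (5 + 2*9)*36 = -12 + (5 + 18)*36 = -12 + 23*36 = -12 + 828 = 816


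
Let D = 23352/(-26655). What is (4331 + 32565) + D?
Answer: 327813176/8885 ≈ 36895.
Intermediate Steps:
D = -7784/8885 (D = 23352*(-1/26655) = -7784/8885 ≈ -0.87608)
(4331 + 32565) + D = (4331 + 32565) - 7784/8885 = 36896 - 7784/8885 = 327813176/8885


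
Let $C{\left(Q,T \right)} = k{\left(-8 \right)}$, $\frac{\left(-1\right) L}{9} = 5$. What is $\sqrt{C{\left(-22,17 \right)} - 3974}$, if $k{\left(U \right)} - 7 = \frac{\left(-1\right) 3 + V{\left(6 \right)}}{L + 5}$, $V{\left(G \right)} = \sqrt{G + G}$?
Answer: $\frac{\sqrt{-1586770 - 20 \sqrt{3}}}{20} \approx 62.984 i$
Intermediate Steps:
$V{\left(G \right)} = \sqrt{2} \sqrt{G}$ ($V{\left(G \right)} = \sqrt{2 G} = \sqrt{2} \sqrt{G}$)
$L = -45$ ($L = \left(-9\right) 5 = -45$)
$k{\left(U \right)} = \frac{283}{40} - \frac{\sqrt{3}}{20}$ ($k{\left(U \right)} = 7 + \frac{\left(-1\right) 3 + \sqrt{2} \sqrt{6}}{-45 + 5} = 7 + \frac{-3 + 2 \sqrt{3}}{-40} = 7 + \left(-3 + 2 \sqrt{3}\right) \left(- \frac{1}{40}\right) = 7 + \left(\frac{3}{40} - \frac{\sqrt{3}}{20}\right) = \frac{283}{40} - \frac{\sqrt{3}}{20}$)
$C{\left(Q,T \right)} = \frac{283}{40} - \frac{\sqrt{3}}{20}$
$\sqrt{C{\left(-22,17 \right)} - 3974} = \sqrt{\left(\frac{283}{40} - \frac{\sqrt{3}}{20}\right) - 3974} = \sqrt{- \frac{158677}{40} - \frac{\sqrt{3}}{20}}$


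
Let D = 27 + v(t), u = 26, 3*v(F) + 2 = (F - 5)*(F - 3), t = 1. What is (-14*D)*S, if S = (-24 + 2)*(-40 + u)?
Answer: -125048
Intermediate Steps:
v(F) = -⅔ + (-5 + F)*(-3 + F)/3 (v(F) = -⅔ + ((F - 5)*(F - 3))/3 = -⅔ + ((-5 + F)*(-3 + F))/3 = -⅔ + (-5 + F)*(-3 + F)/3)
S = 308 (S = (-24 + 2)*(-40 + 26) = -22*(-14) = 308)
D = 29 (D = 27 + (13/3 - 8/3*1 + (⅓)*1²) = 27 + (13/3 - 8/3 + (⅓)*1) = 27 + (13/3 - 8/3 + ⅓) = 27 + 2 = 29)
(-14*D)*S = -14*29*308 = -406*308 = -125048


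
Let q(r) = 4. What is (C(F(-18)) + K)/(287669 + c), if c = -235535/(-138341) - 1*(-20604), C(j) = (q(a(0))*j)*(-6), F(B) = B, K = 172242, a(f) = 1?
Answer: 3981315639/7107838438 ≈ 0.56013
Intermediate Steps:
C(j) = -24*j (C(j) = (4*j)*(-6) = -24*j)
c = 2850613499/138341 (c = -235535*(-1/138341) + 20604 = 235535/138341 + 20604 = 2850613499/138341 ≈ 20606.)
(C(F(-18)) + K)/(287669 + c) = (-24*(-18) + 172242)/(287669 + 2850613499/138341) = (432 + 172242)/(42647030628/138341) = 172674*(138341/42647030628) = 3981315639/7107838438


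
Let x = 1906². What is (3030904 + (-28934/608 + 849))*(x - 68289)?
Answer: 3285223554209415/304 ≈ 1.0807e+13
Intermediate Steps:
x = 3632836
(3030904 + (-28934/608 + 849))*(x - 68289) = (3030904 + (-28934/608 + 849))*(3632836 - 68289) = (3030904 + (-28934/608 + 849))*3564547 = (3030904 + (-46*629/608 + 849))*3564547 = (3030904 + (-14467/304 + 849))*3564547 = (3030904 + 243629/304)*3564547 = (921638445/304)*3564547 = 3285223554209415/304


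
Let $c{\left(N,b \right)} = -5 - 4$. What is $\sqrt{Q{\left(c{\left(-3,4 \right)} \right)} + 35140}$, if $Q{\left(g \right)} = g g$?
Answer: $\sqrt{35221} \approx 187.67$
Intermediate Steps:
$c{\left(N,b \right)} = -9$ ($c{\left(N,b \right)} = -5 - 4 = -9$)
$Q{\left(g \right)} = g^{2}$
$\sqrt{Q{\left(c{\left(-3,4 \right)} \right)} + 35140} = \sqrt{\left(-9\right)^{2} + 35140} = \sqrt{81 + 35140} = \sqrt{35221}$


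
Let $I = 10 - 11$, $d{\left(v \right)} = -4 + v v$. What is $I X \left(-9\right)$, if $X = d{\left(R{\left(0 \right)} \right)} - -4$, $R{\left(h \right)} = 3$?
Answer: $81$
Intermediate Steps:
$d{\left(v \right)} = -4 + v^{2}$
$I = -1$ ($I = 10 - 11 = -1$)
$X = 9$ ($X = \left(-4 + 3^{2}\right) - -4 = \left(-4 + 9\right) + 4 = 5 + 4 = 9$)
$I X \left(-9\right) = \left(-1\right) 9 \left(-9\right) = \left(-9\right) \left(-9\right) = 81$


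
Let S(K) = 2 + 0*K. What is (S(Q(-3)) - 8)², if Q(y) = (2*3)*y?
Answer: 36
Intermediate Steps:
Q(y) = 6*y
S(K) = 2 (S(K) = 2 + 0 = 2)
(S(Q(-3)) - 8)² = (2 - 8)² = (-6)² = 36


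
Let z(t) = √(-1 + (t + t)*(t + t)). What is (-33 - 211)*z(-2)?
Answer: -244*√15 ≈ -945.01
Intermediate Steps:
z(t) = √(-1 + 4*t²) (z(t) = √(-1 + (2*t)*(2*t)) = √(-1 + 4*t²))
(-33 - 211)*z(-2) = (-33 - 211)*√(-1 + 4*(-2)²) = -244*√(-1 + 4*4) = -244*√(-1 + 16) = -244*√15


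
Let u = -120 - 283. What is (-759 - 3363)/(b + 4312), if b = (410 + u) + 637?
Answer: -687/826 ≈ -0.83172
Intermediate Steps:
u = -403
b = 644 (b = (410 - 403) + 637 = 7 + 637 = 644)
(-759 - 3363)/(b + 4312) = (-759 - 3363)/(644 + 4312) = -4122/4956 = -4122*1/4956 = -687/826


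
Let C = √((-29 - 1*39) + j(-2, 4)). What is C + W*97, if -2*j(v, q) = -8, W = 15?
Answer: 1455 + 8*I ≈ 1455.0 + 8.0*I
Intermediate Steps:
j(v, q) = 4 (j(v, q) = -½*(-8) = 4)
C = 8*I (C = √((-29 - 1*39) + 4) = √((-29 - 39) + 4) = √(-68 + 4) = √(-64) = 8*I ≈ 8.0*I)
C + W*97 = 8*I + 15*97 = 8*I + 1455 = 1455 + 8*I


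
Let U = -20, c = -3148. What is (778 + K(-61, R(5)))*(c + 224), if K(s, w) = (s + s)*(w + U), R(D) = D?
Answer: -7625792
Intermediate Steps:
K(s, w) = 2*s*(-20 + w) (K(s, w) = (s + s)*(w - 20) = (2*s)*(-20 + w) = 2*s*(-20 + w))
(778 + K(-61, R(5)))*(c + 224) = (778 + 2*(-61)*(-20 + 5))*(-3148 + 224) = (778 + 2*(-61)*(-15))*(-2924) = (778 + 1830)*(-2924) = 2608*(-2924) = -7625792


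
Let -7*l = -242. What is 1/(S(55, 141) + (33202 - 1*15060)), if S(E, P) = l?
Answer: 7/127236 ≈ 5.5016e-5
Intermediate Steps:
l = 242/7 (l = -1/7*(-242) = 242/7 ≈ 34.571)
S(E, P) = 242/7
1/(S(55, 141) + (33202 - 1*15060)) = 1/(242/7 + (33202 - 1*15060)) = 1/(242/7 + (33202 - 15060)) = 1/(242/7 + 18142) = 1/(127236/7) = 7/127236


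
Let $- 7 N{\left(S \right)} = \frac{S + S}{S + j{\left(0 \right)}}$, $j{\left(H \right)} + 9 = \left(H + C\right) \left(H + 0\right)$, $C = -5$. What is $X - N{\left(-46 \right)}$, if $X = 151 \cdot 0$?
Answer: $\frac{92}{385} \approx 0.23896$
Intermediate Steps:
$j{\left(H \right)} = -9 + H \left(-5 + H\right)$ ($j{\left(H \right)} = -9 + \left(H - 5\right) \left(H + 0\right) = -9 + \left(-5 + H\right) H = -9 + H \left(-5 + H\right)$)
$N{\left(S \right)} = - \frac{2 S}{7 \left(-9 + S\right)}$ ($N{\left(S \right)} = - \frac{\left(S + S\right) \frac{1}{S - \left(9 - 0^{2}\right)}}{7} = - \frac{2 S \frac{1}{S + \left(-9 + 0 + 0\right)}}{7} = - \frac{2 S \frac{1}{S - 9}}{7} = - \frac{2 S \frac{1}{-9 + S}}{7} = - \frac{2 S}{7 \left(-9 + S\right)}$)
$X = 0$
$X - N{\left(-46 \right)} = 0 - \left(-2\right) \left(-46\right) \frac{1}{-63 + 7 \left(-46\right)} = 0 - \left(-2\right) \left(-46\right) \frac{1}{-63 - 322} = 0 - \left(-2\right) \left(-46\right) \frac{1}{-385} = 0 - \left(-2\right) \left(-46\right) \left(- \frac{1}{385}\right) = 0 - - \frac{92}{385} = 0 + \frac{92}{385} = \frac{92}{385}$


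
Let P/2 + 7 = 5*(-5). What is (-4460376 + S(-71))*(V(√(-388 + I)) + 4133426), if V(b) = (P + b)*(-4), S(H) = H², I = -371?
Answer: -18416938093470 + 17821340*I*√759 ≈ -1.8417e+13 + 4.9098e+8*I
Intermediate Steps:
P = -64 (P = -14 + 2*(5*(-5)) = -14 + 2*(-25) = -14 - 50 = -64)
V(b) = 256 - 4*b (V(b) = (-64 + b)*(-4) = 256 - 4*b)
(-4460376 + S(-71))*(V(√(-388 + I)) + 4133426) = (-4460376 + (-71)²)*((256 - 4*√(-388 - 371)) + 4133426) = (-4460376 + 5041)*((256 - 4*I*√759) + 4133426) = -4455335*((256 - 4*I*√759) + 4133426) = -4455335*(4133682 - 4*I*√759) = -18416938093470 + 17821340*I*√759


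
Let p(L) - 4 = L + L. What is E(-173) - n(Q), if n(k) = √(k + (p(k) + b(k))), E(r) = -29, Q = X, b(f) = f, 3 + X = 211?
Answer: -29 - 2*√209 ≈ -57.914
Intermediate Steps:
X = 208 (X = -3 + 211 = 208)
p(L) = 4 + 2*L (p(L) = 4 + (L + L) = 4 + 2*L)
Q = 208
n(k) = √(4 + 4*k) (n(k) = √(k + ((4 + 2*k) + k)) = √(k + (4 + 3*k)) = √(4 + 4*k))
E(-173) - n(Q) = -29 - 2*√(1 + 208) = -29 - 2*√209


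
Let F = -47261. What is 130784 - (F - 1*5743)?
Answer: 183788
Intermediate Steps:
130784 - (F - 1*5743) = 130784 - (-47261 - 1*5743) = 130784 - (-47261 - 5743) = 130784 - 1*(-53004) = 130784 + 53004 = 183788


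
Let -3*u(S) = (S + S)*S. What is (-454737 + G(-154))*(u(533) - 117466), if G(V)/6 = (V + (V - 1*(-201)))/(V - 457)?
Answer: 85258736583680/611 ≈ 1.3954e+11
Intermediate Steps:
G(V) = 6*(201 + 2*V)/(-457 + V) (G(V) = 6*((V + (V - 1*(-201)))/(V - 457)) = 6*((V + (V + 201))/(-457 + V)) = 6*((V + (201 + V))/(-457 + V)) = 6*((201 + 2*V)/(-457 + V)) = 6*(201 + 2*V)/(-457 + V))
u(S) = -2*S²/3 (u(S) = -(S + S)*S/3 = -2*S*S/3 = -2*S²/3)
(-454737 + G(-154))*(u(533) - 117466) = (-454737 + 6*(201 + 2*(-154))/(-457 - 154))*(-⅔*533² - 117466) = (-454737 + 6*(201 - 308)/(-611))*(-⅔*284089 - 117466) = (-454737 + 6*(-1/611)*(-107))*(-568178/3 - 117466) = (-454737 + 642/611)*(-920576/3) = -277843665/611*(-920576/3) = 85258736583680/611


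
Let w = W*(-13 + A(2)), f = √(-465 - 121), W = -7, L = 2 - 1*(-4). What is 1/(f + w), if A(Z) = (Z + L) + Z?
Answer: 21/1027 - I*√586/1027 ≈ 0.020448 - 0.023571*I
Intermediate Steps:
L = 6 (L = 2 + 4 = 6)
f = I*√586 (f = √(-586) = I*√586 ≈ 24.207*I)
A(Z) = 6 + 2*Z (A(Z) = (Z + 6) + Z = (6 + Z) + Z = 6 + 2*Z)
w = 21 (w = -7*(-13 + (6 + 2*2)) = -7*(-13 + (6 + 4)) = -7*(-13 + 10) = -7*(-3) = 21)
1/(f + w) = 1/(I*√586 + 21) = 1/(21 + I*√586)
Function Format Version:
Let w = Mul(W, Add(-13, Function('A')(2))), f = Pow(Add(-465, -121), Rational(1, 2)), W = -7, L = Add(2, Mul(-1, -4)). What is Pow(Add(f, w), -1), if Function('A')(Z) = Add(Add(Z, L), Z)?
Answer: Add(Rational(21, 1027), Mul(Rational(-1, 1027), I, Pow(586, Rational(1, 2)))) ≈ Add(0.020448, Mul(-0.023571, I))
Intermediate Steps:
L = 6 (L = Add(2, 4) = 6)
f = Mul(I, Pow(586, Rational(1, 2))) (f = Pow(-586, Rational(1, 2)) = Mul(I, Pow(586, Rational(1, 2))) ≈ Mul(24.207, I))
Function('A')(Z) = Add(6, Mul(2, Z)) (Function('A')(Z) = Add(Add(Z, 6), Z) = Add(Add(6, Z), Z) = Add(6, Mul(2, Z)))
w = 21 (w = Mul(-7, Add(-13, Add(6, Mul(2, 2)))) = Mul(-7, Add(-13, Add(6, 4))) = Mul(-7, Add(-13, 10)) = Mul(-7, -3) = 21)
Pow(Add(f, w), -1) = Pow(Add(Mul(I, Pow(586, Rational(1, 2))), 21), -1) = Pow(Add(21, Mul(I, Pow(586, Rational(1, 2)))), -1)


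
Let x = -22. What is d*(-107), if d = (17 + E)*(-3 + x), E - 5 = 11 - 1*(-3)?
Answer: 96300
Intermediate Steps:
E = 19 (E = 5 + (11 - 1*(-3)) = 5 + (11 + 3) = 5 + 14 = 19)
d = -900 (d = (17 + 19)*(-3 - 22) = 36*(-25) = -900)
d*(-107) = -900*(-107) = 96300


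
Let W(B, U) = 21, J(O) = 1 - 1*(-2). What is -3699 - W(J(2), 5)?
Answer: -3720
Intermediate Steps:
J(O) = 3 (J(O) = 1 + 2 = 3)
-3699 - W(J(2), 5) = -3699 - 1*21 = -3699 - 21 = -3720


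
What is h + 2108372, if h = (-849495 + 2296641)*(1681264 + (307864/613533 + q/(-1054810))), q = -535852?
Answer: 262427784823187361831376/107860123955 ≈ 2.4330e+12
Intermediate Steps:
h = 262427557413922098580116/107860123955 (h = (-849495 + 2296641)*(1681264 + (307864/613533 - 535852/(-1054810))) = 1447146*(1681264 + (307864*(1/613533) - 535852*(-1/1054810))) = 1447146*(1681264 + (307864/613533 + 267926/527405)) = 1447146*(1681264 + 326750455478/323580371865) = 1447146*(544024357073692838/323580371865) = 262427557413922098580116/107860123955 ≈ 2.4330e+12)
h + 2108372 = 262427557413922098580116/107860123955 + 2108372 = 262427784823187361831376/107860123955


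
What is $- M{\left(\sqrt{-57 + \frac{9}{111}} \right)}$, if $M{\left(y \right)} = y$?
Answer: $- \frac{9 i \sqrt{962}}{37} \approx - 7.5445 i$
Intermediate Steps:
$- M{\left(\sqrt{-57 + \frac{9}{111}} \right)} = - \sqrt{-57 + \frac{9}{111}} = - \sqrt{-57 + 9 \cdot \frac{1}{111}} = - \sqrt{-57 + \frac{3}{37}} = - \sqrt{- \frac{2106}{37}} = - \frac{9 i \sqrt{962}}{37}$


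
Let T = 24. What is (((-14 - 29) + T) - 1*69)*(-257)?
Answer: 22616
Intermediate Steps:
(((-14 - 29) + T) - 1*69)*(-257) = (((-14 - 29) + 24) - 1*69)*(-257) = ((-43 + 24) - 69)*(-257) = (-19 - 69)*(-257) = -88*(-257) = 22616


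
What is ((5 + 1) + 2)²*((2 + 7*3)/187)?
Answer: 1472/187 ≈ 7.8717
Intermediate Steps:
((5 + 1) + 2)²*((2 + 7*3)/187) = (6 + 2)²*((2 + 21)*(1/187)) = 8²*(23*(1/187)) = 64*(23/187) = 1472/187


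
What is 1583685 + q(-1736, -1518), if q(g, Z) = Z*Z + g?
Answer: 3886273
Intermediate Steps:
q(g, Z) = g + Z² (q(g, Z) = Z² + g = g + Z²)
1583685 + q(-1736, -1518) = 1583685 + (-1736 + (-1518)²) = 1583685 + (-1736 + 2304324) = 1583685 + 2302588 = 3886273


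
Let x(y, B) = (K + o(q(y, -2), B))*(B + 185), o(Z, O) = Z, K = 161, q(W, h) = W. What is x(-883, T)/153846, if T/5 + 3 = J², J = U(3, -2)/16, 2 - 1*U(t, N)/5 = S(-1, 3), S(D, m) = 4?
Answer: -3972805/4923072 ≈ -0.80698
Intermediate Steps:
U(t, N) = -10 (U(t, N) = 10 - 5*4 = 10 - 20 = -10)
J = -5/8 (J = -10/16 = -10*1/16 = -5/8 ≈ -0.62500)
T = -835/64 (T = -15 + 5*(-5/8)² = -15 + 5*(25/64) = -15 + 125/64 = -835/64 ≈ -13.047)
x(y, B) = (161 + y)*(185 + B) (x(y, B) = (161 + y)*(B + 185) = (161 + y)*(185 + B))
x(-883, T)/153846 = (29785 + 161*(-835/64) + 185*(-883) - 835/64*(-883))/153846 = (29785 - 134435/64 - 163355 + 737305/64)*(1/153846) = -3972805/32*1/153846 = -3972805/4923072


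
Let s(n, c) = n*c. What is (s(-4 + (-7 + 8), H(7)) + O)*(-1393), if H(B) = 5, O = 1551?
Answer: -2139648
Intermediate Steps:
s(n, c) = c*n
(s(-4 + (-7 + 8), H(7)) + O)*(-1393) = (5*(-4 + (-7 + 8)) + 1551)*(-1393) = (5*(-4 + 1) + 1551)*(-1393) = (5*(-3) + 1551)*(-1393) = (-15 + 1551)*(-1393) = 1536*(-1393) = -2139648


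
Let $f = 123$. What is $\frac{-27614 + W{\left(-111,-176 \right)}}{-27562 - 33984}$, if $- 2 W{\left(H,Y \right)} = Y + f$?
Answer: $\frac{55175}{123092} \approx 0.44824$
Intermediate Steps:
$W{\left(H,Y \right)} = - \frac{123}{2} - \frac{Y}{2}$ ($W{\left(H,Y \right)} = - \frac{Y + 123}{2} = - \frac{123 + Y}{2} = - \frac{123}{2} - \frac{Y}{2}$)
$\frac{-27614 + W{\left(-111,-176 \right)}}{-27562 - 33984} = \frac{-27614 - - \frac{53}{2}}{-27562 - 33984} = \frac{-27614 + \left(- \frac{123}{2} + 88\right)}{-61546} = \left(-27614 + \frac{53}{2}\right) \left(- \frac{1}{61546}\right) = \left(- \frac{55175}{2}\right) \left(- \frac{1}{61546}\right) = \frac{55175}{123092}$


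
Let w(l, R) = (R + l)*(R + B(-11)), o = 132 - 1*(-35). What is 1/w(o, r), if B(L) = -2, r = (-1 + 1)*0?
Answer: -1/334 ≈ -0.0029940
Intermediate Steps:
o = 167 (o = 132 + 35 = 167)
r = 0 (r = 0*0 = 0)
w(l, R) = (-2 + R)*(R + l) (w(l, R) = (R + l)*(R - 2) = (R + l)*(-2 + R) = (-2 + R)*(R + l))
1/w(o, r) = 1/(0² - 2*0 - 2*167 + 0*167) = 1/(0 + 0 - 334 + 0) = 1/(-334) = -1/334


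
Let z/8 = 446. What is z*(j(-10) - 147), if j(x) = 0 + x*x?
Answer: -167696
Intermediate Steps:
j(x) = x² (j(x) = 0 + x² = x²)
z = 3568 (z = 8*446 = 3568)
z*(j(-10) - 147) = 3568*((-10)² - 147) = 3568*(100 - 147) = 3568*(-47) = -167696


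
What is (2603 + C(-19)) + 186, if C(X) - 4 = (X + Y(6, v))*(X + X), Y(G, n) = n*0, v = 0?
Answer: 3515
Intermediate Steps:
Y(G, n) = 0
C(X) = 4 + 2*X**2 (C(X) = 4 + (X + 0)*(X + X) = 4 + X*(2*X) = 4 + 2*X**2)
(2603 + C(-19)) + 186 = (2603 + (4 + 2*(-19)**2)) + 186 = (2603 + (4 + 2*361)) + 186 = (2603 + (4 + 722)) + 186 = (2603 + 726) + 186 = 3329 + 186 = 3515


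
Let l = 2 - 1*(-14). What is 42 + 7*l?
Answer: 154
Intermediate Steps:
l = 16 (l = 2 + 14 = 16)
42 + 7*l = 42 + 7*16 = 42 + 112 = 154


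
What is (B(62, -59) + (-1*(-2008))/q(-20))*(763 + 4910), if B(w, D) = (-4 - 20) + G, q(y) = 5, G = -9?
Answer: 10455339/5 ≈ 2.0911e+6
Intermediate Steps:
B(w, D) = -33 (B(w, D) = (-4 - 20) - 9 = -24 - 9 = -33)
(B(62, -59) + (-1*(-2008))/q(-20))*(763 + 4910) = (-33 - 1*(-2008)/5)*(763 + 4910) = (-33 + 2008*(⅕))*5673 = (-33 + 2008/5)*5673 = (1843/5)*5673 = 10455339/5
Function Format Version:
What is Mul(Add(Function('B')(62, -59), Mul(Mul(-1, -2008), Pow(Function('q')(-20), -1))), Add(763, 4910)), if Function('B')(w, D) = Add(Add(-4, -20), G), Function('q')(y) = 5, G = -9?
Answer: Rational(10455339, 5) ≈ 2.0911e+6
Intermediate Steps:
Function('B')(w, D) = -33 (Function('B')(w, D) = Add(Add(-4, -20), -9) = Add(-24, -9) = -33)
Mul(Add(Function('B')(62, -59), Mul(Mul(-1, -2008), Pow(Function('q')(-20), -1))), Add(763, 4910)) = Mul(Add(-33, Mul(Mul(-1, -2008), Pow(5, -1))), Add(763, 4910)) = Mul(Add(-33, Mul(2008, Rational(1, 5))), 5673) = Mul(Add(-33, Rational(2008, 5)), 5673) = Mul(Rational(1843, 5), 5673) = Rational(10455339, 5)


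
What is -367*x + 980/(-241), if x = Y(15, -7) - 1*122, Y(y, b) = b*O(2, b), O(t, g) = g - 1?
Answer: 5836522/241 ≈ 24218.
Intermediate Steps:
O(t, g) = -1 + g
Y(y, b) = b*(-1 + b)
x = -66 (x = -7*(-1 - 7) - 1*122 = -7*(-8) - 122 = 56 - 122 = -66)
-367*x + 980/(-241) = -367*(-66) + 980/(-241) = 24222 + 980*(-1/241) = 24222 - 980/241 = 5836522/241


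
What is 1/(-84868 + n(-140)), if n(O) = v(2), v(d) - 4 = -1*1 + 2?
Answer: -1/84863 ≈ -1.1784e-5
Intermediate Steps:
v(d) = 5 (v(d) = 4 + (-1*1 + 2) = 4 + (-1 + 2) = 4 + 1 = 5)
n(O) = 5
1/(-84868 + n(-140)) = 1/(-84868 + 5) = 1/(-84863) = -1/84863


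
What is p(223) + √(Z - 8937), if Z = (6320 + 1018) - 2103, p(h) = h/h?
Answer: 1 + I*√3702 ≈ 1.0 + 60.844*I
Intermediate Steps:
p(h) = 1
Z = 5235 (Z = 7338 - 2103 = 5235)
p(223) + √(Z - 8937) = 1 + √(5235 - 8937) = 1 + √(-3702) = 1 + I*√3702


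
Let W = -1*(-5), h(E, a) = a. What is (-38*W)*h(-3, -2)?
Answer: 380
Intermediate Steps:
W = 5
(-38*W)*h(-3, -2) = -38*5*(-2) = -190*(-2) = 380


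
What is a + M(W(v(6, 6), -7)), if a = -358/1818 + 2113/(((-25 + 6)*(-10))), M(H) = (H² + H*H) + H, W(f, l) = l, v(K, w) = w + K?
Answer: 17603317/172710 ≈ 101.92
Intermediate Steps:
v(K, w) = K + w
M(H) = H + 2*H² (M(H) = (H² + H²) + H = 2*H² + H = H + 2*H²)
a = 1886707/172710 (a = -358*1/1818 + 2113/((-19*(-10))) = -179/909 + 2113/190 = 1886707/172710 ≈ 10.924)
a + M(W(v(6, 6), -7)) = 1886707/172710 - 7*(1 + 2*(-7)) = 1886707/172710 - 7*(1 - 14) = 1886707/172710 - 7*(-13) = 1886707/172710 + 91 = 17603317/172710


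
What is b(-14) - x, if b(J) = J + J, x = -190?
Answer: 162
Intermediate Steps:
b(J) = 2*J
b(-14) - x = 2*(-14) - 1*(-190) = -28 + 190 = 162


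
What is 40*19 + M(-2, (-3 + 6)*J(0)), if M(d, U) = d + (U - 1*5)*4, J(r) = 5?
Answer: 798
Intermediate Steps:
M(d, U) = -20 + d + 4*U (M(d, U) = d + (U - 5)*4 = d + (-5 + U)*4 = d + (-20 + 4*U) = -20 + d + 4*U)
40*19 + M(-2, (-3 + 6)*J(0)) = 40*19 + (-20 - 2 + 4*((-3 + 6)*5)) = 760 + (-20 - 2 + 4*(3*5)) = 760 + (-20 - 2 + 4*15) = 760 + (-20 - 2 + 60) = 760 + 38 = 798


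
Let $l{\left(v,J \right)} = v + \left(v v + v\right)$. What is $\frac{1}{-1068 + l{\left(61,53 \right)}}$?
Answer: $\frac{1}{2775} \approx 0.00036036$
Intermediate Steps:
$l{\left(v,J \right)} = v^{2} + 2 v$ ($l{\left(v,J \right)} = v + \left(v^{2} + v\right) = v + \left(v + v^{2}\right) = v^{2} + 2 v$)
$\frac{1}{-1068 + l{\left(61,53 \right)}} = \frac{1}{-1068 + 61 \left(2 + 61\right)} = \frac{1}{-1068 + 61 \cdot 63} = \frac{1}{-1068 + 3843} = \frac{1}{2775}$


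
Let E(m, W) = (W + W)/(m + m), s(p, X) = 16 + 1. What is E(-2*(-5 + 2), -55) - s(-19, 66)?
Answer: -157/6 ≈ -26.167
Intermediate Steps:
s(p, X) = 17
E(m, W) = W/m (E(m, W) = (2*W)/((2*m)) = (2*W)*(1/(2*m)) = W/m)
E(-2*(-5 + 2), -55) - s(-19, 66) = -55*(-1/(2*(-5 + 2))) - 1*17 = -55/((-2*(-3))) - 17 = -55/6 - 17 = -157/6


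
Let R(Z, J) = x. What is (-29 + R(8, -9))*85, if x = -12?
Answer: -3485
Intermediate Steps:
R(Z, J) = -12
(-29 + R(8, -9))*85 = (-29 - 12)*85 = -41*85 = -3485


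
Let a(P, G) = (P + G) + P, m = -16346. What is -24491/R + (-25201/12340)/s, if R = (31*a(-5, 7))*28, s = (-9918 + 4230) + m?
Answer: 1664789436841/177006613560 ≈ 9.4052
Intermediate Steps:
a(P, G) = G + 2*P (a(P, G) = (G + P) + P = G + 2*P)
s = -22034 (s = (-9918 + 4230) - 16346 = -5688 - 16346 = -22034)
R = -2604 (R = (31*(7 + 2*(-5)))*28 = (31*(7 - 10))*28 = (31*(-3))*28 = -93*28 = -2604)
-24491/R + (-25201/12340)/s = -24491/(-2604) - 25201/12340/(-22034) = -24491*(-1/2604) - 25201*1/12340*(-1/22034) = 24491/2604 - 25201/12340*(-1/22034) = 24491/2604 + 25201/271899560 = 1664789436841/177006613560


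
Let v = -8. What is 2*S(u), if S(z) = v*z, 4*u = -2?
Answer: 8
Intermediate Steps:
u = -½ (u = (¼)*(-2) = -½ ≈ -0.50000)
S(z) = -8*z
2*S(u) = 2*(-8*(-½)) = 2*4 = 8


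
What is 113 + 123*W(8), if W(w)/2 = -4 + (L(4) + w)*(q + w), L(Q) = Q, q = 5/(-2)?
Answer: 15365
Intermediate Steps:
q = -5/2 (q = 5*(-1/2) = -5/2 ≈ -2.5000)
W(w) = -8 + 2*(4 + w)*(-5/2 + w) (W(w) = 2*(-4 + (4 + w)*(-5/2 + w)) = -8 + 2*(4 + w)*(-5/2 + w))
113 + 123*W(8) = 113 + 123*(-28 + 2*8**2 + 3*8) = 113 + 123*(-28 + 2*64 + 24) = 113 + 123*(-28 + 128 + 24) = 113 + 123*124 = 113 + 15252 = 15365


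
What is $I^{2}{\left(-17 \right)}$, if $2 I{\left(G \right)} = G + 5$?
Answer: $36$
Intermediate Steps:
$I{\left(G \right)} = \frac{5}{2} + \frac{G}{2}$ ($I{\left(G \right)} = \frac{G + 5}{2} = \frac{5 + G}{2} = \frac{5}{2} + \frac{G}{2}$)
$I^{2}{\left(-17 \right)} = \left(\frac{5}{2} + \frac{1}{2} \left(-17\right)\right)^{2} = \left(\frac{5}{2} - \frac{17}{2}\right)^{2} = \left(-6\right)^{2} = 36$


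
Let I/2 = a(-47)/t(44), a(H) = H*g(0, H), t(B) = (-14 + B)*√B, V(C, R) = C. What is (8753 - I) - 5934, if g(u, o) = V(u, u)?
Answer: 2819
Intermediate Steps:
g(u, o) = u
t(B) = √B*(-14 + B)
a(H) = 0 (a(H) = H*0 = 0)
I = 0 (I = 2*(0/((√44*(-14 + 44)))) = 2*(0/(((2*√11)*30))) = 2*(0/((60*√11))) = 2*(0*(√11/660)) = 2*0 = 0)
(8753 - I) - 5934 = (8753 - 1*0) - 5934 = (8753 + 0) - 5934 = 8753 - 5934 = 2819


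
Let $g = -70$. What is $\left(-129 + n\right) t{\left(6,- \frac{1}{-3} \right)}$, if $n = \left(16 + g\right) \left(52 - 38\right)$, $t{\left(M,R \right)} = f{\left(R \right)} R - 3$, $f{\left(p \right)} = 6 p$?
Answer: $2065$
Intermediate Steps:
$t{\left(M,R \right)} = -3 + 6 R^{2}$ ($t{\left(M,R \right)} = 6 R R - 3 = 6 R^{2} - 3 = -3 + 6 R^{2}$)
$n = -756$ ($n = \left(16 - 70\right) \left(52 - 38\right) = - 54 \left(52 - 38\right) = \left(-54\right) 14 = -756$)
$\left(-129 + n\right) t{\left(6,- \frac{1}{-3} \right)} = \left(-129 - 756\right) \left(-3 + 6 \left(- \frac{1}{-3}\right)^{2}\right) = - 885 \left(-3 + 6 \left(\left(-1\right) \left(- \frac{1}{3}\right)\right)^{2}\right) = - 885 \left(-3 + \frac{6}{9}\right) = - 885 \left(-3 + 6 \cdot \frac{1}{9}\right) = - 885 \left(-3 + \frac{2}{3}\right) = \left(-885\right) \left(- \frac{7}{3}\right) = 2065$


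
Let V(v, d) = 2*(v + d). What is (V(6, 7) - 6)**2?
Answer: 400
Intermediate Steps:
V(v, d) = 2*d + 2*v (V(v, d) = 2*(d + v) = 2*d + 2*v)
(V(6, 7) - 6)**2 = ((2*7 + 2*6) - 6)**2 = ((14 + 12) - 6)**2 = (26 - 6)**2 = 20**2 = 400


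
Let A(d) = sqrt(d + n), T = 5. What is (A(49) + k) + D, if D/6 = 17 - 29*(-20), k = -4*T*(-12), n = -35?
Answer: 3822 + sqrt(14) ≈ 3825.7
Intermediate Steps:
A(d) = sqrt(-35 + d) (A(d) = sqrt(d - 35) = sqrt(-35 + d))
k = 240 (k = -4*5*(-12) = -20*(-12) = 240)
D = 3582 (D = 6*(17 - 29*(-20)) = 6*(17 + 580) = 6*597 = 3582)
(A(49) + k) + D = (sqrt(-35 + 49) + 240) + 3582 = (sqrt(14) + 240) + 3582 = (240 + sqrt(14)) + 3582 = 3822 + sqrt(14)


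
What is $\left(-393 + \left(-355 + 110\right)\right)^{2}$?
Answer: $407044$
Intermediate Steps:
$\left(-393 + \left(-355 + 110\right)\right)^{2} = \left(-393 - 245\right)^{2} = \left(-638\right)^{2} = 407044$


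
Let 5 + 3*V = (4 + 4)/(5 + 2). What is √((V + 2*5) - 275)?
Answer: 2*I*√3262/7 ≈ 16.318*I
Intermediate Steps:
V = -9/7 (V = -5/3 + ((4 + 4)/(5 + 2))/3 = -5/3 + (8/7)/3 = -5/3 + (8*(⅐))/3 = -5/3 + (⅓)*(8/7) = -5/3 + 8/21 = -9/7 ≈ -1.2857)
√((V + 2*5) - 275) = √((-9/7 + 2*5) - 275) = √((-9/7 + 10) - 275) = √(61/7 - 275) = √(-1864/7) = 2*I*√3262/7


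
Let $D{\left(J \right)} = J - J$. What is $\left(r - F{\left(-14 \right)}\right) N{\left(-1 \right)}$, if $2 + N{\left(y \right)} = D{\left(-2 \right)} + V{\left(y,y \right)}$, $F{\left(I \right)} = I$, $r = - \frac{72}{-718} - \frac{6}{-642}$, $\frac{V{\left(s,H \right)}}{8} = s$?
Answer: $- \frac{5419930}{38413} \approx -141.1$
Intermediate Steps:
$D{\left(J \right)} = 0$
$V{\left(s,H \right)} = 8 s$
$r = \frac{4211}{38413}$ ($r = \left(-72\right) \left(- \frac{1}{718}\right) - - \frac{1}{107} = \frac{36}{359} + \frac{1}{107} = \frac{4211}{38413} \approx 0.10962$)
$N{\left(y \right)} = -2 + 8 y$ ($N{\left(y \right)} = -2 + \left(0 + 8 y\right) = -2 + 8 y$)
$\left(r - F{\left(-14 \right)}\right) N{\left(-1 \right)} = \left(\frac{4211}{38413} - -14\right) \left(-2 + 8 \left(-1\right)\right) = \left(\frac{4211}{38413} + 14\right) \left(-2 - 8\right) = \frac{541993}{38413} \left(-10\right) = - \frac{5419930}{38413}$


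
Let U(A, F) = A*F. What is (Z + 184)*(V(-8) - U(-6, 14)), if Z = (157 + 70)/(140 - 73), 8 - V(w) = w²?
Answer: 351540/67 ≈ 5246.9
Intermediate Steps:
V(w) = 8 - w²
Z = 227/67 ≈ 3.3881
(Z + 184)*(V(-8) - U(-6, 14)) = (227/67 + 184)*((8 - 1*(-8)²) - (-6)*14) = 12555*((8 - 1*64) - 1*(-84))/67 = 12555*((8 - 64) + 84)/67 = 12555*(-56 + 84)/67 = (12555/67)*28 = 351540/67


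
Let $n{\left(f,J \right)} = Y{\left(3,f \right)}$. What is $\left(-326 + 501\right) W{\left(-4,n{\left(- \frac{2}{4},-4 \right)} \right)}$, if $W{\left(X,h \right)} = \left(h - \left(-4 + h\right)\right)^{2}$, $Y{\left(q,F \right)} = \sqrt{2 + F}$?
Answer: $2800$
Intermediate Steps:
$n{\left(f,J \right)} = \sqrt{2 + f}$
$W{\left(X,h \right)} = 16$ ($W{\left(X,h \right)} = 4^{2} = 16$)
$\left(-326 + 501\right) W{\left(-4,n{\left(- \frac{2}{4},-4 \right)} \right)} = \left(-326 + 501\right) 16 = 175 \cdot 16 = 2800$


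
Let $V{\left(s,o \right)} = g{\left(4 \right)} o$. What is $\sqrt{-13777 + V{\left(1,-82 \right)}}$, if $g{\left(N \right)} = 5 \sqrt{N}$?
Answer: $i \sqrt{14597} \approx 120.82 i$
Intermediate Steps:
$V{\left(s,o \right)} = 10 o$ ($V{\left(s,o \right)} = 5 \sqrt{4} o = 5 \cdot 2 o = 10 o$)
$\sqrt{-13777 + V{\left(1,-82 \right)}} = \sqrt{-13777 + 10 \left(-82\right)} = \sqrt{-13777 - 820} = \sqrt{-14597} = i \sqrt{14597}$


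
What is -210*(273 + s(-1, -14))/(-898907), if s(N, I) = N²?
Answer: 57540/898907 ≈ 0.064011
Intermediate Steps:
-210*(273 + s(-1, -14))/(-898907) = -210*(273 + (-1)²)/(-898907) = -210*(273 + 1)*(-1/898907) = -210*274*(-1/898907) = -57540*(-1/898907) = 57540/898907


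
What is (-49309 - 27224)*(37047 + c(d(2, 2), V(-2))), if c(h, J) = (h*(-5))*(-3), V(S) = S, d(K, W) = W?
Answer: -2837614041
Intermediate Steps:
c(h, J) = 15*h (c(h, J) = -5*h*(-3) = 15*h)
(-49309 - 27224)*(37047 + c(d(2, 2), V(-2))) = (-49309 - 27224)*(37047 + 15*2) = -76533*(37047 + 30) = -76533*37077 = -2837614041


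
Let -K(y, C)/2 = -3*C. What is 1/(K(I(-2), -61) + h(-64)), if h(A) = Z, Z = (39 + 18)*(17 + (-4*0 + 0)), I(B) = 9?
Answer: 1/603 ≈ 0.0016584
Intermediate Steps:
K(y, C) = 6*C (K(y, C) = -(-6)*C = 6*C)
Z = 969 (Z = 57*(17 + (0 + 0)) = 57*(17 + 0) = 57*17 = 969)
h(A) = 969
1/(K(I(-2), -61) + h(-64)) = 1/(6*(-61) + 969) = 1/(-366 + 969) = 1/603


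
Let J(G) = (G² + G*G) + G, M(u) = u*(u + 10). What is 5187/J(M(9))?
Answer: 13/147 ≈ 0.088435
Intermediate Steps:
M(u) = u*(10 + u)
J(G) = G + 2*G² (J(G) = (G² + G²) + G = 2*G² + G = G + 2*G²)
5187/J(M(9)) = 5187/(((9*(10 + 9))*(1 + 2*(9*(10 + 9))))) = 5187/(((9*19)*(1 + 2*(9*19)))) = 5187/((171*(1 + 2*171))) = 5187/((171*(1 + 342))) = 5187/((171*343)) = 5187/58653 = 5187*(1/58653) = 13/147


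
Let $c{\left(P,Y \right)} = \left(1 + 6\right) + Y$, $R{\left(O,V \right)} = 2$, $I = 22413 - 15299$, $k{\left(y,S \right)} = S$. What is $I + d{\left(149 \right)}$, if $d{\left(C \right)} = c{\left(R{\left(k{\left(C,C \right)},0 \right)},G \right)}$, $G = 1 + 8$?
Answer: $7130$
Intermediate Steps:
$I = 7114$ ($I = 22413 - 15299 = 7114$)
$G = 9$
$c{\left(P,Y \right)} = 7 + Y$
$d{\left(C \right)} = 16$ ($d{\left(C \right)} = 7 + 9 = 16$)
$I + d{\left(149 \right)} = 7114 + 16 = 7130$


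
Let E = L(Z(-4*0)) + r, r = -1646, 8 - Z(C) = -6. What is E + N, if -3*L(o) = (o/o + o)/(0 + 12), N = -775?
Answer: -29057/12 ≈ -2421.4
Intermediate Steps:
Z(C) = 14 (Z(C) = 8 - 1*(-6) = 8 + 6 = 14)
L(o) = -1/36 - o/36 (L(o) = -(o/o + o)/(3*(0 + 12)) = -(1 + o)/(3*12) = -(1/12 + o/12)/3 = -1/36 - o/36)
E = -19757/12 (E = (-1/36 - 1/36*14) - 1646 = (-1/36 - 7/18) - 1646 = -5/12 - 1646 = -19757/12 ≈ -1646.4)
E + N = -19757/12 - 775 = -29057/12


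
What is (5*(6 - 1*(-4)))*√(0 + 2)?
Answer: 50*√2 ≈ 70.711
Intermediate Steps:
(5*(6 - 1*(-4)))*√(0 + 2) = (5*(6 + 4))*√2 = (5*10)*√2 = 50*√2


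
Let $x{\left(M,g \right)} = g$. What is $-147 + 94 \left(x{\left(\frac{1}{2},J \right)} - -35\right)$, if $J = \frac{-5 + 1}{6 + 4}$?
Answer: $\frac{15527}{5} \approx 3105.4$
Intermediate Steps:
$J = - \frac{2}{5}$ ($J = - \frac{4}{10} = \left(-4\right) \frac{1}{10} = - \frac{2}{5} \approx -0.4$)
$-147 + 94 \left(x{\left(\frac{1}{2},J \right)} - -35\right) = -147 + 94 \left(- \frac{2}{5} - -35\right) = -147 + 94 \left(- \frac{2}{5} + 35\right) = -147 + 94 \cdot \frac{173}{5} = -147 + \frac{16262}{5} = \frac{15527}{5}$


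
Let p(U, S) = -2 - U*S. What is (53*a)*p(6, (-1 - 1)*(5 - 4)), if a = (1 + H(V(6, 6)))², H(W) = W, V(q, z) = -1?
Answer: 0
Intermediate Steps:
p(U, S) = -2 - S*U
a = 0 (a = (1 - 1)² = 0² = 0)
(53*a)*p(6, (-1 - 1)*(5 - 4)) = (53*0)*(-2 - 1*(-1 - 1)*(5 - 4)*6) = 0*(-2 - 1*(-2*1)*6) = 0*(-2 - 1*(-2)*6) = 0*(-2 + 12) = 0*10 = 0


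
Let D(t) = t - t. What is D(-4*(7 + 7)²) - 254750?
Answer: -254750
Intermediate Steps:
D(t) = 0
D(-4*(7 + 7)²) - 254750 = 0 - 254750 = -254750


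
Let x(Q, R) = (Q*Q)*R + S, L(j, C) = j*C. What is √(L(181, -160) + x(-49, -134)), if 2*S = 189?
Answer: 3*I*√155822/2 ≈ 592.11*I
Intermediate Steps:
S = 189/2 (S = (½)*189 = 189/2 ≈ 94.500)
L(j, C) = C*j
x(Q, R) = 189/2 + R*Q² (x(Q, R) = (Q*Q)*R + 189/2 = Q²*R + 189/2 = R*Q² + 189/2 = 189/2 + R*Q²)
√(L(181, -160) + x(-49, -134)) = √(-160*181 + (189/2 - 134*(-49)²)) = √(-28960 + (189/2 - 134*2401)) = √(-28960 + (189/2 - 321734)) = √(-28960 - 643279/2) = √(-701199/2) = 3*I*√155822/2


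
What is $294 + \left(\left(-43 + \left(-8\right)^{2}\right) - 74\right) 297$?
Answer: $-15447$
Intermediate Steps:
$294 + \left(\left(-43 + \left(-8\right)^{2}\right) - 74\right) 297 = 294 + \left(\left(-43 + 64\right) - 74\right) 297 = 294 + \left(21 - 74\right) 297 = 294 - 15741 = -15447$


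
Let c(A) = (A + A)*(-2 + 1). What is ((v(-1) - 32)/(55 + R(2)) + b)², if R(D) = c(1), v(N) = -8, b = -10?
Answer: 324900/2809 ≈ 115.66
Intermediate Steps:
c(A) = -2*A (c(A) = (2*A)*(-1) = -2*A)
R(D) = -2 (R(D) = -2*1 = -2)
((v(-1) - 32)/(55 + R(2)) + b)² = ((-8 - 32)/(55 - 2) - 10)² = (-40/53 - 10)² = (-570/53)² = 324900/2809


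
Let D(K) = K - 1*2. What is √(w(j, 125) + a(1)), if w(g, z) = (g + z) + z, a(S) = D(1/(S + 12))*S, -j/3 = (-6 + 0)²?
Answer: √23673/13 ≈ 11.835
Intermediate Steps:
D(K) = -2 + K (D(K) = K - 2 = -2 + K)
j = -108 (j = -3*(-6 + 0)² = -3*(-6)² = -3*36 = -108)
a(S) = S*(-2 + 1/(12 + S)) (a(S) = (-2 + 1/(S + 12))*S = (-2 + 1/(12 + S))*S = S*(-2 + 1/(12 + S)))
w(g, z) = g + 2*z
√(w(j, 125) + a(1)) = √((-108 + 2*125) - 1*1*(23 + 2*1)/(12 + 1)) = √((-108 + 250) - 1*1*(23 + 2)/13) = √(142 - 1*1*1/13*25) = √(142 - 25/13) = √(1821/13) = √23673/13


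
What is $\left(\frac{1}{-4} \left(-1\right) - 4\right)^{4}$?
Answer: $\frac{50625}{256} \approx 197.75$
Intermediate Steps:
$\left(\frac{1}{-4} \left(-1\right) - 4\right)^{4} = \left(\left(- \frac{1}{4}\right) \left(-1\right) - 4\right)^{4} = \left(\frac{1}{4} - 4\right)^{4} = \left(- \frac{15}{4}\right)^{4} = \frac{50625}{256}$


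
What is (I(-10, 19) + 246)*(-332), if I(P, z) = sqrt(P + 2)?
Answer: -81672 - 664*I*sqrt(2) ≈ -81672.0 - 939.04*I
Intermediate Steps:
I(P, z) = sqrt(2 + P)
(I(-10, 19) + 246)*(-332) = (sqrt(2 - 10) + 246)*(-332) = (sqrt(-8) + 246)*(-332) = (2*I*sqrt(2) + 246)*(-332) = (246 + 2*I*sqrt(2))*(-332) = -81672 - 664*I*sqrt(2)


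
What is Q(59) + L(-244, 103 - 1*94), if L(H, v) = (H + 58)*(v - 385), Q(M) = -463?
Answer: 69473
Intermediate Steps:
L(H, v) = (-385 + v)*(58 + H) (L(H, v) = (58 + H)*(-385 + v) = (-385 + v)*(58 + H))
Q(59) + L(-244, 103 - 1*94) = -463 + (-22330 - 385*(-244) + 58*(103 - 1*94) - 244*(103 - 1*94)) = -463 + (-22330 + 93940 + 58*(103 - 94) - 244*(103 - 94)) = -463 + (-22330 + 93940 + 58*9 - 244*9) = -463 + (-22330 + 93940 + 522 - 2196) = -463 + 69936 = 69473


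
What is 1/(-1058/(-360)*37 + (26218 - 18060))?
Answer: 180/1488013 ≈ 0.00012097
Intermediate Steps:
1/(-1058/(-360)*37 + (26218 - 18060)) = 1/(-1058*(-1/360)*37 + 8158) = 1/((529/180)*37 + 8158) = 1/(19573/180 + 8158) = 1/(1488013/180) = 180/1488013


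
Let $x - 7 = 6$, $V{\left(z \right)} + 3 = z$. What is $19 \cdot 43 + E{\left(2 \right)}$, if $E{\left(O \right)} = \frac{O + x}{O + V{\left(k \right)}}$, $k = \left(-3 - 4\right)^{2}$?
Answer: $\frac{13077}{16} \approx 817.31$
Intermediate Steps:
$k = 49$ ($k = \left(-7\right)^{2} = 49$)
$V{\left(z \right)} = -3 + z$
$x = 13$ ($x = 7 + 6 = 13$)
$E{\left(O \right)} = \frac{13 + O}{46 + O}$ ($E{\left(O \right)} = \frac{O + 13}{O + \left(-3 + 49\right)} = \frac{13 + O}{O + 46} = \frac{13 + O}{46 + O}$)
$19 \cdot 43 + E{\left(2 \right)} = 19 \cdot 43 + \frac{13 + 2}{46 + 2} = 817 + \frac{1}{48} \cdot 15 = 817 + \frac{5}{16} = \frac{13077}{16}$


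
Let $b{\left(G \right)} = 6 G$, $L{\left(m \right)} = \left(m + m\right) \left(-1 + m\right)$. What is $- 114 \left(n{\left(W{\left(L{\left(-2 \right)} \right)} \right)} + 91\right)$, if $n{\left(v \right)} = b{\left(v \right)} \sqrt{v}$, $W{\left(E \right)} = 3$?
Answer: $-10374 - 2052 \sqrt{3} \approx -13928.0$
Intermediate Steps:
$L{\left(m \right)} = 2 m \left(-1 + m\right)$
$n{\left(v \right)} = 6 v^{\frac{3}{2}}$ ($n{\left(v \right)} = 6 v \sqrt{v} = 6 v^{\frac{3}{2}}$)
$- 114 \left(n{\left(W{\left(L{\left(-2 \right)} \right)} \right)} + 91\right) = - 114 \left(6 \cdot 3^{\frac{3}{2}} + 91\right) = - 114 \left(6 \cdot 3 \sqrt{3} + 91\right) = - 114 \left(18 \sqrt{3} + 91\right) = - 114 \left(91 + 18 \sqrt{3}\right) = -10374 - 2052 \sqrt{3}$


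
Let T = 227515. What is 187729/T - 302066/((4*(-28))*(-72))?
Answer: -33605349667/917340480 ≈ -36.633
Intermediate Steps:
187729/T - 302066/((4*(-28))*(-72)) = 187729/227515 - 302066/((4*(-28))*(-72)) = 187729*(1/227515) - 302066/((-112*(-72))) = 187729/227515 - 302066/8064 = 187729/227515 - 302066*1/8064 = 187729/227515 - 151033/4032 = -33605349667/917340480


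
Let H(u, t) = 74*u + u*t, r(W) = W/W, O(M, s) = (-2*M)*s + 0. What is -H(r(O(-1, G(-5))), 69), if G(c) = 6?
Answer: -143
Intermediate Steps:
O(M, s) = -2*M*s (O(M, s) = -2*M*s + 0 = -2*M*s)
r(W) = 1
H(u, t) = 74*u + t*u
-H(r(O(-1, G(-5))), 69) = -(74 + 69) = -143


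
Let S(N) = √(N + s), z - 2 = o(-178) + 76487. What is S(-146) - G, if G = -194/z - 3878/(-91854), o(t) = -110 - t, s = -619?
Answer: -6644485/167430159 + 3*I*√85 ≈ -0.039685 + 27.659*I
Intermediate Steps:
z = 76557 (z = 2 + ((-110 - 1*(-178)) + 76487) = 2 + ((-110 + 178) + 76487) = 2 + (68 + 76487) = 2 + 76555 = 76557)
S(N) = √(-619 + N) (S(N) = √(N - 619) = √(-619 + N))
G = 6644485/167430159 (G = -194/76557 - 3878/(-91854) = -194*1/76557 - 3878*(-1/91854) = -194/76557 + 277/6561 = 6644485/167430159 ≈ 0.039685)
S(-146) - G = √(-619 - 146) - 1*6644485/167430159 = √(-765) - 6644485/167430159 = 3*I*√85 - 6644485/167430159 = -6644485/167430159 + 3*I*√85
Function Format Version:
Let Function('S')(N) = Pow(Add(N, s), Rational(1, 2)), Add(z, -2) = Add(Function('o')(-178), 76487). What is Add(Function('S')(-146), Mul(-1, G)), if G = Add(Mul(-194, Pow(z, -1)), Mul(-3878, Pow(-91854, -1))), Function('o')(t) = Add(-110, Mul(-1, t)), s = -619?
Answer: Add(Rational(-6644485, 167430159), Mul(3, I, Pow(85, Rational(1, 2)))) ≈ Add(-0.039685, Mul(27.659, I))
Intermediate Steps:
z = 76557 (z = Add(2, Add(Add(-110, Mul(-1, -178)), 76487)) = Add(2, Add(Add(-110, 178), 76487)) = Add(2, Add(68, 76487)) = Add(2, 76555) = 76557)
Function('S')(N) = Pow(Add(-619, N), Rational(1, 2)) (Function('S')(N) = Pow(Add(N, -619), Rational(1, 2)) = Pow(Add(-619, N), Rational(1, 2)))
G = Rational(6644485, 167430159) (G = Add(Mul(-194, Pow(76557, -1)), Mul(-3878, Pow(-91854, -1))) = Add(Mul(-194, Rational(1, 76557)), Mul(-3878, Rational(-1, 91854))) = Add(Rational(-194, 76557), Rational(277, 6561)) = Rational(6644485, 167430159) ≈ 0.039685)
Add(Function('S')(-146), Mul(-1, G)) = Add(Pow(Add(-619, -146), Rational(1, 2)), Mul(-1, Rational(6644485, 167430159))) = Add(Pow(-765, Rational(1, 2)), Rational(-6644485, 167430159)) = Add(Mul(3, I, Pow(85, Rational(1, 2))), Rational(-6644485, 167430159)) = Add(Rational(-6644485, 167430159), Mul(3, I, Pow(85, Rational(1, 2))))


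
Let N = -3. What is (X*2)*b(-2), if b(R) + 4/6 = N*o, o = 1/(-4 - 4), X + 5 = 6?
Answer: -7/12 ≈ -0.58333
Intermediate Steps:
X = 1 (X = -5 + 6 = 1)
o = -⅛ (o = 1/(-8) = -⅛ ≈ -0.12500)
b(R) = -7/24 (b(R) = -⅔ - 3*(-⅛) = -⅔ + 3/8 = -7/24)
(X*2)*b(-2) = (1*2)*(-7/24) = 2*(-7/24) = -7/12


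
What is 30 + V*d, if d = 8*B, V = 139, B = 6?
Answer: 6702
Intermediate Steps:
d = 48 (d = 8*6 = 48)
30 + V*d = 30 + 139*48 = 30 + 6672 = 6702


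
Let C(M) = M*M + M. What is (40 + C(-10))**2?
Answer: 16900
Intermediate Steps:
C(M) = M + M**2 (C(M) = M**2 + M = M + M**2)
(40 + C(-10))**2 = (40 - 10*(1 - 10))**2 = (40 - 10*(-9))**2 = (40 + 90)**2 = 130**2 = 16900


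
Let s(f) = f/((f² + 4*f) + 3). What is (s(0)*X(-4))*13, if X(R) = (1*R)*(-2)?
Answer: 0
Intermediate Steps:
X(R) = -2*R (X(R) = R*(-2) = -2*R)
s(f) = f/(3 + f² + 4*f)
(s(0)*X(-4))*13 = ((0/(3 + 0² + 4*0))*(-2*(-4)))*13 = ((0/(3 + 0 + 0))*8)*13 = ((0/3)*8)*13 = ((0*(⅓))*8)*13 = (0*8)*13 = 0*13 = 0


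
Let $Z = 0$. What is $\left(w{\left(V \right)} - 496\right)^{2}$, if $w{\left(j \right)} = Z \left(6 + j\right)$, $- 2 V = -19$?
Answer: $246016$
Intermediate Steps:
$V = \frac{19}{2}$ ($V = \left(- \frac{1}{2}\right) \left(-19\right) = \frac{19}{2} \approx 9.5$)
$w{\left(j \right)} = 0$ ($w{\left(j \right)} = 0 \left(6 + j\right) = 0$)
$\left(w{\left(V \right)} - 496\right)^{2} = \left(0 - 496\right)^{2} = \left(-496\right)^{2} = 246016$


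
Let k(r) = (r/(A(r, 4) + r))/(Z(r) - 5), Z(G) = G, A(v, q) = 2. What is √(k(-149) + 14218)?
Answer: √148702523970/3234 ≈ 119.24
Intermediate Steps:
k(r) = r/((-5 + r)*(2 + r)) (k(r) = (r/(2 + r))/(r - 5) = (r/(2 + r))/(-5 + r) = r/((-5 + r)*(2 + r)))
√(k(-149) + 14218) = √(-149/(-10 + (-149)² - 3*(-149)) + 14218) = √(-149/(-10 + 22201 + 447) + 14218) = √(-149/22638 + 14218) = √(321866935/22638) = √148702523970/3234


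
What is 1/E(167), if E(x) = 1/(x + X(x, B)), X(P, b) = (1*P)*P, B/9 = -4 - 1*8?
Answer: 28056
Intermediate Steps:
B = -108 (B = 9*(-4 - 1*8) = 9*(-4 - 8) = 9*(-12) = -108)
X(P, b) = P² (X(P, b) = P*P = P²)
E(x) = 1/(x + x²)
1/E(167) = 1/(1/(167*(1 + 167))) = 1/((1/167)/168) = 1/((1/167)*(1/168)) = 1/(1/28056) = 28056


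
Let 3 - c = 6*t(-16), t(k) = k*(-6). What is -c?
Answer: 573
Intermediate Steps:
t(k) = -6*k
c = -573 (c = 3 - 6*(-6*(-16)) = 3 - 6*96 = 3 - 1*576 = 3 - 576 = -573)
-c = -1*(-573) = 573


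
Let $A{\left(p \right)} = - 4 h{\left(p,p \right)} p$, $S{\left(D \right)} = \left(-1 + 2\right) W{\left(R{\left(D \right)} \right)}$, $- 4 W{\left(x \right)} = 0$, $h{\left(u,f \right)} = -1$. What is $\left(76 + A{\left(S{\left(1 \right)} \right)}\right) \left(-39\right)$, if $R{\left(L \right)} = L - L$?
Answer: $-2964$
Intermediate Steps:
$R{\left(L \right)} = 0$
$W{\left(x \right)} = 0$ ($W{\left(x \right)} = \left(- \frac{1}{4}\right) 0 = 0$)
$S{\left(D \right)} = 0$ ($S{\left(D \right)} = \left(-1 + 2\right) 0 = 1 \cdot 0 = 0$)
$A{\left(p \right)} = 4 p$ ($A{\left(p \right)} = \left(-4\right) \left(-1\right) p = 4 p$)
$\left(76 + A{\left(S{\left(1 \right)} \right)}\right) \left(-39\right) = \left(76 + 4 \cdot 0\right) \left(-39\right) = \left(76 + 0\right) \left(-39\right) = 76 \left(-39\right) = -2964$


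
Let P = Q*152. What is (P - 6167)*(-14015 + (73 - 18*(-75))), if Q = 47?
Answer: -12302384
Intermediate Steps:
P = 7144 (P = 47*152 = 7144)
(P - 6167)*(-14015 + (73 - 18*(-75))) = (7144 - 6167)*(-14015 + (73 - 18*(-75))) = 977*(-14015 + (73 + 1350)) = 977*(-14015 + 1423) = 977*(-12592) = -12302384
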